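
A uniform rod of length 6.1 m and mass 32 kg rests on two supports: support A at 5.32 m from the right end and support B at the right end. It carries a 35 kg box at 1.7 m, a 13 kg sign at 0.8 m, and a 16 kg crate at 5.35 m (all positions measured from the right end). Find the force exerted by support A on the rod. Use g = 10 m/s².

Sum moments about support B (its reaction then has zero moment arm).
Beam weight: 32 × 10 = 320 N down at 3.05 m → arm 3.05 m, τ = 320 × 3.05 = 976 N·m counterclockwise.
Box: 35 × 10 = 350 N down at 1.7 m → arm 1.7 m, τ = 350 × 1.7 = 595 N·m counterclockwise.
Sign: 13 × 10 = 130 N down at 0.8 m → arm 0.8 m, τ = 130 × 0.8 = 104 N·m counterclockwise.
Crate: 16 × 10 = 160 N down at 5.35 m → arm 5.35 m, τ = 160 × 5.35 = 856 N·m counterclockwise.
Net load moment about support B = 2531 N·m counterclockwise.
Reaction R at support A is upward at 5.32 m, arm 5.32 m → moment R × 5.32 clockwise.
Στ = 0 ⇒ R × 5.32 = 2531 ⇒ R = 476 N.

R_A ≈ 476 N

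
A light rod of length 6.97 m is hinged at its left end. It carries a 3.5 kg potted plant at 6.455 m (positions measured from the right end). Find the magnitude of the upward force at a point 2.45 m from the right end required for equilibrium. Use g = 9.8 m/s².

F ≈ 3.91 N

Choose the left end as the axis so the unknown pivot reaction has zero arm there.
Potted plant: 3.5 × 9.8 = 34.3 N down at 6.455 m → arm 0.515 m, τ = 34.3 × 0.515 = 17.66 N·m clockwise.
Net moment of the loads = 17.66 N·m clockwise.
The upward force F acts at a point 2.45 m from the right end, arm 4.52 m, giving F × 4.52 counterclockwise.
For rotational equilibrium, F × 4.52 = 17.66, so F = 17.66 / 4.52 = 3.91 N.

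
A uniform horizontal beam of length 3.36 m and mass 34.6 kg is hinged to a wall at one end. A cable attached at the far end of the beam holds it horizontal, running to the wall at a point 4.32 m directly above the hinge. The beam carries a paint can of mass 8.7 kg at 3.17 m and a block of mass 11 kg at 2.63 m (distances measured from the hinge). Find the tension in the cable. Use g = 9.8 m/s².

T ≈ 424 N

Sum moments about the hinge (the unknown hinge reaction has zero arm there).
Beam weight: 34.6 × 9.8 = 339.1 N down at 1.68 m → arm 1.68 m, τ = 339.1 × 1.68 = 569.7 N·m clockwise.
Paint can: 8.7 × 9.8 = 85.26 N down at 3.17 m → arm 3.17 m, τ = 85.26 × 3.17 = 270.3 N·m clockwise.
Block: 11 × 9.8 = 107.8 N down at 2.63 m → arm 2.63 m, τ = 107.8 × 2.63 = 283.5 N·m clockwise.
Total clockwise load moment = 1124 N·m.
The cable tension T acts at 3.36 m; only its component perpendicular to the beam, T sinθ, produces torque. sinθ = h/√(h²+d²) = 4.32/√(4.32²+3.36²) = 0.7894.
Balancing moments: T × 3.36 × 0.7894 = 1124, giving T = 1124 / 2.652 = 424 N.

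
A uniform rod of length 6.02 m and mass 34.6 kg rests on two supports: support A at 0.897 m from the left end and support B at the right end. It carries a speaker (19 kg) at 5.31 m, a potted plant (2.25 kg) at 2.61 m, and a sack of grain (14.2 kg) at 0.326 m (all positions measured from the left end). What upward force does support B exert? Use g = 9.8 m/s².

Taking torques about support A:
Beam weight: 34.6 × 9.8 = 339.1 N down at 3.01 m → arm 2.113 m, τ = 339.1 × 2.113 = 716.5 N·m clockwise.
Speaker: 19 × 9.8 = 186.2 N down at 5.31 m → arm 4.413 m, τ = 186.2 × 4.413 = 821.7 N·m clockwise.
Potted plant: 2.25 × 9.8 = 22.05 N down at 2.61 m → arm 1.713 m, τ = 22.05 × 1.713 = 37.77 N·m clockwise.
Sack of grain: 14.2 × 9.8 = 139.2 N down at 0.326 m → arm 0.571 m, τ = 139.2 × 0.571 = 79.48 N·m counterclockwise.
Net load moment about support A = 1496 N·m clockwise.
Reaction R at support B is upward at 6.02 m, arm 5.123 m → moment R × 5.123 counterclockwise.
For rotational equilibrium, R × 5.123 = 1496, so R = 292 N.

R_B ≈ 292 N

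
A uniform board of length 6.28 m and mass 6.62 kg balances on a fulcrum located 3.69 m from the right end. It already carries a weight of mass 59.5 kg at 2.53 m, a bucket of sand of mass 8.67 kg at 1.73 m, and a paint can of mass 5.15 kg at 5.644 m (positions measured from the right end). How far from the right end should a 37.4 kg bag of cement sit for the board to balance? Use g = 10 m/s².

Choose the fulcrum (at 3.69 m from the right end) as the axis so the support reaction has zero arm there.
Beam weight: 6.62 × 10 = 66.2 N down at 3.14 m → arm 0.55 m, τ = 66.2 × 0.55 = 36.41 N·m clockwise.
Weight: 59.5 × 10 = 595 N down at 2.53 m → arm 1.16 m, τ = 595 × 1.16 = 690.2 N·m clockwise.
Bucket of sand: 8.67 × 10 = 86.7 N down at 1.73 m → arm 1.96 m, τ = 86.7 × 1.96 = 169.9 N·m clockwise.
Paint can: 5.15 × 10 = 51.5 N down at 5.644 m → arm 1.954 m, τ = 51.5 × 1.954 = 100.6 N·m counterclockwise.
Net moment of existing loads = 795.9 N·m clockwise.
The bag of cement weighs 37.4 × 10 = 374 N and must supply an equal counterclockwise moment, so its lever arm about the fulcrum is 795.9 / 374 = 2.13 m.
That puts it at 3.69 + 2.13 = 5.82 m from the right end.

x ≈ 5.82 m from the right end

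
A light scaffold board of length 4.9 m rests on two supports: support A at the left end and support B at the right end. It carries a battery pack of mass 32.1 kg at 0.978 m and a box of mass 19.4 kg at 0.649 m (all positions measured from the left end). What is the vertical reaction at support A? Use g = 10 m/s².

Sum moments about support B (its reaction then has zero moment arm).
Battery pack: 32.1 × 10 = 321 N down at 0.978 m → arm 3.922 m, τ = 321 × 3.922 = 1259 N·m counterclockwise.
Box: 19.4 × 10 = 194 N down at 0.649 m → arm 4.251 m, τ = 194 × 4.251 = 824.7 N·m counterclockwise.
Net load moment about support B = 2084 N·m counterclockwise.
Reaction R at support A is upward at 0 m, arm 4.9 m → moment R × 4.9 clockwise.
Balancing moments: R × 4.9 = 2084, giving R = 425 N.

R_A ≈ 425 N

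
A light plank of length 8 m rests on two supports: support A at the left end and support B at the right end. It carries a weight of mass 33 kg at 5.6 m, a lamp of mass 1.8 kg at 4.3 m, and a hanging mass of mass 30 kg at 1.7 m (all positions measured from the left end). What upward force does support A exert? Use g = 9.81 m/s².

Choose support B as the axis so its reaction then has zero moment arm.
Weight: 33 × 9.81 = 323.7 N down at 5.6 m → arm 2.4 m, τ = 323.7 × 2.4 = 776.9 N·m counterclockwise.
Lamp: 1.8 × 9.81 = 17.66 N down at 4.3 m → arm 3.7 m, τ = 17.66 × 3.7 = 65.34 N·m counterclockwise.
Hanging mass: 30 × 9.81 = 294.3 N down at 1.7 m → arm 6.3 m, τ = 294.3 × 6.3 = 1854 N·m counterclockwise.
Net load moment about support B = 2696 N·m counterclockwise.
Reaction R at support A is upward at 0 m, arm 8 m → moment R × 8 clockwise.
Στ = 0 ⇒ R × 8 = 2696 ⇒ R = 337 N.

R_A ≈ 337 N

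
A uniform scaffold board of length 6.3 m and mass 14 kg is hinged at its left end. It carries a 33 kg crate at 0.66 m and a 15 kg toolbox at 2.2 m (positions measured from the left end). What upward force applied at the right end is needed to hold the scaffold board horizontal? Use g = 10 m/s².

F ≈ 157 N

Sum moments about the left end (the unknown pivot reaction has zero arm there).
Beam weight: 14 × 10 = 140 N down at 3.15 m → arm 3.15 m, τ = 140 × 3.15 = 441 N·m clockwise.
Crate: 33 × 10 = 330 N down at 0.66 m → arm 0.66 m, τ = 330 × 0.66 = 217.8 N·m clockwise.
Toolbox: 15 × 10 = 150 N down at 2.2 m → arm 2.2 m, τ = 150 × 2.2 = 330 N·m clockwise.
Net moment of the loads = 988.8 N·m clockwise.
The upward force F acts at the right end, arm 6.3 m, giving F × 6.3 counterclockwise.
Setting net torque to zero: F × 6.3 = 988.8 → F = 988.8 / 6.3 = 157 N.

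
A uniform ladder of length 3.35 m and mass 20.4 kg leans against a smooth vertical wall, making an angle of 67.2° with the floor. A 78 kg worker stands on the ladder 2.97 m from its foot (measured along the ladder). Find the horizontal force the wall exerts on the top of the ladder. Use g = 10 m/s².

About the foot of the ladder:
Ladder weight 20.4×10 = 204 N acts at 1.675 m along the ladder; its horizontal arm is 1.675·cos67.2° = 0.6491 m → τ = 132.4 N·m clockwise.
Worker: 78×10 = 780 N at 2.97 m → arm 1.151 m → τ = 897.8 N·m clockwise.
Wall normal N acts horizontally at the top; its moment arm is the height L sinθ = 3.35·sin67.2° = 3.088 m, counterclockwise.
Setting net torque to zero: N × 3.088 = 1030 → N = 334 N.

N_wall ≈ 334 N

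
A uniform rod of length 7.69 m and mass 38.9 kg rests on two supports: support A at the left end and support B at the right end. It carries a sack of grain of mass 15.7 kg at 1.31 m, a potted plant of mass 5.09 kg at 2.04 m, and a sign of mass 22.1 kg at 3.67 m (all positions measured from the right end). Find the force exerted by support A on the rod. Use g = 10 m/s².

Taking torques about support B:
Beam weight: 38.9 × 10 = 389 N down at 3.845 m → arm 3.845 m, τ = 389 × 3.845 = 1496 N·m counterclockwise.
Sack of grain: 15.7 × 10 = 157 N down at 1.31 m → arm 1.31 m, τ = 157 × 1.31 = 205.7 N·m counterclockwise.
Potted plant: 5.09 × 10 = 50.9 N down at 2.04 m → arm 2.04 m, τ = 50.9 × 2.04 = 103.8 N·m counterclockwise.
Sign: 22.1 × 10 = 221 N down at 3.67 m → arm 3.67 m, τ = 221 × 3.67 = 811.1 N·m counterclockwise.
Net load moment about support B = 2617 N·m counterclockwise.
Reaction R at support A is upward at 7.69 m, arm 7.69 m → moment R × 7.69 clockwise.
Στ = 0 ⇒ R × 7.69 = 2617 ⇒ R = 340 N.

R_A ≈ 340 N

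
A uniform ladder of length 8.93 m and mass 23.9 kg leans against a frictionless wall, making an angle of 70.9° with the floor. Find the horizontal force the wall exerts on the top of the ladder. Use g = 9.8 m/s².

Take moments about the foot of the ladder.
Ladder weight 23.9×9.8 = 234.2 N acts at 4.465 m along the ladder; its horizontal arm is 4.465·cos70.9° = 1.461 m → τ = 342.2 N·m clockwise.
Wall normal N acts horizontally at the top; its moment arm is the height L sinθ = 8.93·sin70.9° = 8.438 m, counterclockwise.
Στ = 0 ⇒ N × 8.438 = 342.2 ⇒ N = 40.6 N.

N_wall ≈ 40.6 N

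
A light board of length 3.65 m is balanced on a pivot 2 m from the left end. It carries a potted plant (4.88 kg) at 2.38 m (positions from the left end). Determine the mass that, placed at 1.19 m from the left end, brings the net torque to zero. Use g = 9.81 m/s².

m ≈ 2.29 kg

Sum moments about the pivot (at 2 m from the left end) (the support reaction has zero arm there).
Potted plant: 4.88 × 9.81 = 47.87 N down at 2.38 m → arm 0.38 m, τ = 47.87 × 0.38 = 18.19 N·m clockwise.
Net moment of known loads = 18.19 N·m clockwise.
An unknown mass m at 1.19 m has arm 0.81 m; its moment is m·g·0.81 counterclockwise.
Setting net torque to zero: m × 9.81 × 0.81 = 18.19 → m = 18.19 / (9.81 × 0.81) = 2.29 kg.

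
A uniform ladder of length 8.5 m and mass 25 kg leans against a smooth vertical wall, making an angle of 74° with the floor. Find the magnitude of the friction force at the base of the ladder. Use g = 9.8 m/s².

f ≈ 35.1 N

Choose the foot of the ladder as the axis so the floor normal and friction both act there and drop out.
Ladder weight 25×9.8 = 245 N acts at 4.25 m along the ladder; its horizontal arm is 4.25·cos74° = 1.171 m → τ = 286.9 N·m clockwise.
Wall normal N acts horizontally at the top; its moment arm is the height L sinθ = 8.5·sin74° = 8.171 m, counterclockwise.
For rotational equilibrium, N × 8.171 = 286.9, so N = 35.1 N.
ΣFx = 0: friction at the foot balances the wall's push, so f = N_wall = 35.1 N.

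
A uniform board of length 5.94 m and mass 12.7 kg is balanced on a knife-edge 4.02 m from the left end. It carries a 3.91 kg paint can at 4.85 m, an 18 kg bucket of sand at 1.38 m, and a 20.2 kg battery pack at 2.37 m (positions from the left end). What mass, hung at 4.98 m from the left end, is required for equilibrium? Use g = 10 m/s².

Taking torques about the knife-edge (at 4.02 m from the left end):
Beam weight: 12.7 × 10 = 127 N down at 2.97 m → arm 1.05 m, τ = 127 × 1.05 = 133.3 N·m counterclockwise.
Paint can: 3.91 × 10 = 39.1 N down at 4.85 m → arm 0.83 m, τ = 39.1 × 0.83 = 32.45 N·m clockwise.
Bucket of sand: 18 × 10 = 180 N down at 1.38 m → arm 2.64 m, τ = 180 × 2.64 = 475.2 N·m counterclockwise.
Battery pack: 20.2 × 10 = 202 N down at 2.37 m → arm 1.65 m, τ = 202 × 1.65 = 333.3 N·m counterclockwise.
Net moment of known loads = 909.3 N·m counterclockwise.
An unknown mass m at 4.98 m has arm 0.96 m; its moment is m·g·0.96 clockwise.
Balancing moments: m × 10 × 0.96 = 909.3, giving m = 909.3 / (10 × 0.96) = 94.7 kg.

m ≈ 94.7 kg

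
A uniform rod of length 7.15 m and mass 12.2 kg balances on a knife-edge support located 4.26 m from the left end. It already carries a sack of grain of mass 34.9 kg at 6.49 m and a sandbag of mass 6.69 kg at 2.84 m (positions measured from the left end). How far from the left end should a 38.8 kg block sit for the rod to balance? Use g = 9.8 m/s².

x ≈ 2.71 m from the left end

Take moments about the knife-edge support (at 4.26 m from the left end).
Beam weight: 12.2 × 9.8 = 119.6 N down at 3.575 m → arm 0.685 m, τ = 119.6 × 0.685 = 81.93 N·m counterclockwise.
Sack of grain: 34.9 × 9.8 = 342 N down at 6.49 m → arm 2.23 m, τ = 342 × 2.23 = 762.7 N·m clockwise.
Sandbag: 6.69 × 9.8 = 65.56 N down at 2.84 m → arm 1.42 m, τ = 65.56 × 1.42 = 93.1 N·m counterclockwise.
Net moment of existing loads = 587.7 N·m clockwise.
The block weighs 38.8 × 9.8 = 380.2 N and must supply an equal counterclockwise moment, so its lever arm about the knife-edge support is 587.7 / 380.2 = 1.55 m.
That puts it at 4.26 − 1.55 = 2.71 m from the left end.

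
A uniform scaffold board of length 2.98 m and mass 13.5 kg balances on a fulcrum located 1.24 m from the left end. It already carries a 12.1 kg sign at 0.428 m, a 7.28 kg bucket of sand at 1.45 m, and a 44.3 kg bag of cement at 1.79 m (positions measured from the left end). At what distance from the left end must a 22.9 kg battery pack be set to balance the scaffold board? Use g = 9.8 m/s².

Taking torques about the fulcrum (at 1.24 m from the left end):
Beam weight: 13.5 × 9.8 = 132.3 N down at 1.49 m → arm 0.25 m, τ = 132.3 × 0.25 = 33.08 N·m clockwise.
Sign: 12.1 × 9.8 = 118.6 N down at 0.428 m → arm 0.812 m, τ = 118.6 × 0.812 = 96.3 N·m counterclockwise.
Bucket of sand: 7.28 × 9.8 = 71.34 N down at 1.45 m → arm 0.21 m, τ = 71.34 × 0.21 = 14.98 N·m clockwise.
Bag of cement: 44.3 × 9.8 = 434.1 N down at 1.79 m → arm 0.55 m, τ = 434.1 × 0.55 = 238.8 N·m clockwise.
Net moment of existing loads = 190.6 N·m clockwise.
The battery pack weighs 22.9 × 9.8 = 224.4 N and must supply an equal counterclockwise moment, so its lever arm about the fulcrum is 190.6 / 224.4 = 0.849 m.
That puts it at 1.24 − 0.849 = 0.391 m from the left end.

x ≈ 0.391 m from the left end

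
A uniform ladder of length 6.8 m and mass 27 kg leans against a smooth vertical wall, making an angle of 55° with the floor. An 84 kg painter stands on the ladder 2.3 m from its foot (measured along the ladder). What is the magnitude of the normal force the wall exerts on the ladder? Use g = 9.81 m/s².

Choose the foot of the ladder as the axis so the floor normal and friction both act there and drop out.
Ladder weight 27×9.81 = 264.9 N acts at 3.4 m along the ladder; its horizontal arm is 3.4·cos55° = 1.95 m → τ = 516.6 N·m clockwise.
Painter: 84×9.81 = 824 N at 2.3 m → arm 1.319 m → τ = 1087 N·m clockwise.
Wall normal N acts horizontally at the top; its moment arm is the height L sinθ = 6.8·sin55° = 5.57 m, counterclockwise.
Στ = 0 ⇒ N × 5.57 = 1604 ⇒ N = 288 N.

N_wall ≈ 288 N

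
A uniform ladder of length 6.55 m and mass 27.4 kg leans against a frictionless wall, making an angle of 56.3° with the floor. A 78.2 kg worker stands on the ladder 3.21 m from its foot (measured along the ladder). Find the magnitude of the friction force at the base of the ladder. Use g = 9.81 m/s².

Sum moments about the foot of the ladder (the floor normal and friction both act there and drop out).
Ladder weight 27.4×9.81 = 268.8 N acts at 3.275 m along the ladder; its horizontal arm is 3.275·cos56.3° = 1.817 m → τ = 488.4 N·m clockwise.
Worker: 78.2×9.81 = 767.1 N at 3.21 m → arm 1.781 m → τ = 1366 N·m clockwise.
Wall normal N acts horizontally at the top; its moment arm is the height L sinθ = 6.55·sin56.3° = 5.449 m, counterclockwise.
For rotational equilibrium, N × 5.449 = 1854, so N = 340 N.
ΣFx = 0: friction at the foot balances the wall's push, so f = N_wall = 340 N.

f ≈ 340 N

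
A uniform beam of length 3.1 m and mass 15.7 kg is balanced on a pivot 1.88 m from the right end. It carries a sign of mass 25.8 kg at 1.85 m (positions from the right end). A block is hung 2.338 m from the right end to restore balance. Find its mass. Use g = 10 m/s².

m ≈ 13 kg

Sum moments about the pivot (at 1.88 m from the right end) (the support reaction has zero arm there).
Beam weight: 15.7 × 10 = 157 N down at 1.55 m → arm 0.33 m, τ = 157 × 0.33 = 51.81 N·m clockwise.
Sign: 25.8 × 10 = 258 N down at 1.85 m → arm 0.03 m, τ = 258 × 0.03 = 7.74 N·m clockwise.
Net moment of known loads = 59.55 N·m clockwise.
An unknown mass m at 2.338 m has arm 0.458 m; its moment is m·g·0.458 counterclockwise.
Balancing moments: m × 10 × 0.458 = 59.55, giving m = 59.55 / (10 × 0.458) = 13 kg.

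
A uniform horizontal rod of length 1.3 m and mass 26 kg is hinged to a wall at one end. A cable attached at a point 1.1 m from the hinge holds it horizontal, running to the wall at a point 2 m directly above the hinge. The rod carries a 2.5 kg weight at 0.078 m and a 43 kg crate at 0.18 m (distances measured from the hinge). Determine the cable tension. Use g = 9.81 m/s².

About the hinge:
Beam weight: 26 × 9.81 = 255.1 N down at 0.65 m → arm 0.65 m, τ = 255.1 × 0.65 = 165.8 N·m clockwise.
Weight: 2.5 × 9.81 = 24.53 N down at 0.078 m → arm 0.078 m, τ = 24.53 × 0.078 = 1.913 N·m clockwise.
Crate: 43 × 9.81 = 421.8 N down at 0.18 m → arm 0.18 m, τ = 421.8 × 0.18 = 75.92 N·m clockwise.
Total clockwise load moment = 243.6 N·m.
The cable tension T acts at 1.1 m; only its component perpendicular to the rod, T sinθ, produces torque. sinθ = h/√(h²+d²) = 2/√(2²+1.1²) = 0.8762.
For rotational equilibrium, T × 1.1 × 0.8762 = 243.6, so T = 243.6 / 0.9638 = 253 N.

T ≈ 253 N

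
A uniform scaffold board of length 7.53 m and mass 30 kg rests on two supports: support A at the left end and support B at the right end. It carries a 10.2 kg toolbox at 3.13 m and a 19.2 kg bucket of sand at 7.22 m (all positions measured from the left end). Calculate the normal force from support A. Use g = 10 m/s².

R_A ≈ 218 N

Taking torques about support B:
Beam weight: 30 × 10 = 300 N down at 3.765 m → arm 3.765 m, τ = 300 × 3.765 = 1130 N·m counterclockwise.
Toolbox: 10.2 × 10 = 102 N down at 3.13 m → arm 4.4 m, τ = 102 × 4.4 = 448.8 N·m counterclockwise.
Bucket of sand: 19.2 × 10 = 192 N down at 7.22 m → arm 0.31 m, τ = 192 × 0.31 = 59.52 N·m counterclockwise.
Net load moment about support B = 1638 N·m counterclockwise.
Reaction R at support A is upward at 0 m, arm 7.53 m → moment R × 7.53 clockwise.
Στ = 0 ⇒ R × 7.53 = 1638 ⇒ R = 218 N.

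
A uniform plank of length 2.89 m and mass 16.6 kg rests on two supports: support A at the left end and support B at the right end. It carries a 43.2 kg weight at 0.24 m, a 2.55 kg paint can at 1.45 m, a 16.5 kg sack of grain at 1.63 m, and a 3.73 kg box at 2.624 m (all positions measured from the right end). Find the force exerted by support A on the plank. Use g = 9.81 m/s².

R_A ≈ 254 N

Take moments about support B.
Beam weight: 16.6 × 9.81 = 162.8 N down at 1.445 m → arm 1.445 m, τ = 162.8 × 1.445 = 235.2 N·m counterclockwise.
Weight: 43.2 × 9.81 = 423.8 N down at 0.24 m → arm 0.24 m, τ = 423.8 × 0.24 = 101.7 N·m counterclockwise.
Paint can: 2.55 × 9.81 = 25.02 N down at 1.45 m → arm 1.45 m, τ = 25.02 × 1.45 = 36.28 N·m counterclockwise.
Sack of grain: 16.5 × 9.81 = 161.9 N down at 1.63 m → arm 1.63 m, τ = 161.9 × 1.63 = 263.9 N·m counterclockwise.
Box: 3.73 × 9.81 = 36.59 N down at 2.624 m → arm 2.624 m, τ = 36.59 × 2.624 = 96.01 N·m counterclockwise.
Net load moment about support B = 733.1 N·m counterclockwise.
Reaction R at support A is upward at 2.89 m, arm 2.89 m → moment R × 2.89 clockwise.
Στ = 0 ⇒ R × 2.89 = 733.1 ⇒ R = 254 N.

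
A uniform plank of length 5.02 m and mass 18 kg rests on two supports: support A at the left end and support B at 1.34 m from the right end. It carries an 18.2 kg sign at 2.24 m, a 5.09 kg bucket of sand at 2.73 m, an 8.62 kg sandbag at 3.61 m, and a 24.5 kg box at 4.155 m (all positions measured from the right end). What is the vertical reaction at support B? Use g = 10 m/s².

R_B ≈ 383 N

Taking torques about support A:
Beam weight: 18 × 10 = 180 N down at 2.51 m → arm 2.51 m, τ = 180 × 2.51 = 451.8 N·m clockwise.
Sign: 18.2 × 10 = 182 N down at 2.24 m → arm 2.78 m, τ = 182 × 2.78 = 506 N·m clockwise.
Bucket of sand: 5.09 × 10 = 50.9 N down at 2.73 m → arm 2.29 m, τ = 50.9 × 2.29 = 116.6 N·m clockwise.
Sandbag: 8.62 × 10 = 86.2 N down at 3.61 m → arm 1.41 m, τ = 86.2 × 1.41 = 121.5 N·m clockwise.
Box: 24.5 × 10 = 245 N down at 4.155 m → arm 0.865 m, τ = 245 × 0.865 = 211.9 N·m clockwise.
Net load moment about support A = 1408 N·m clockwise.
Reaction R at support B is upward at 1.34 m, arm 3.68 m → moment R × 3.68 counterclockwise.
Setting net torque to zero: R × 3.68 = 1408 → R = 383 N.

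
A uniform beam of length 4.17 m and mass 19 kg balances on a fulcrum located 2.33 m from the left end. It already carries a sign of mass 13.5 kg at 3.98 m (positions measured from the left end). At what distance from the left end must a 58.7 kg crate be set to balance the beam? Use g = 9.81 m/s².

Choose the fulcrum (at 2.33 m from the left end) as the axis so the support reaction has zero arm there.
Beam weight: 19 × 9.81 = 186.4 N down at 2.085 m → arm 0.245 m, τ = 186.4 × 0.245 = 45.67 N·m counterclockwise.
Sign: 13.5 × 9.81 = 132.4 N down at 3.98 m → arm 1.65 m, τ = 132.4 × 1.65 = 218.5 N·m clockwise.
Net moment of existing loads = 172.8 N·m clockwise.
The crate weighs 58.7 × 9.81 = 575.8 N and must supply an equal counterclockwise moment, so its lever arm about the fulcrum is 172.8 / 575.8 = 0.3 m.
That puts it at 2.33 − 0.3 = 2.03 m from the left end.

x ≈ 2.03 m from the left end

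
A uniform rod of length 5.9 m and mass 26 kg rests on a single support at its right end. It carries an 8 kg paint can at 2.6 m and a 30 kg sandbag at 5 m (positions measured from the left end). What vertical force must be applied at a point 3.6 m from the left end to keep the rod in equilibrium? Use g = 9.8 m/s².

Take moments about the right end.
Beam weight: 26 × 9.8 = 254.8 N down at 2.95 m → arm 2.95 m, τ = 254.8 × 2.95 = 751.7 N·m counterclockwise.
Paint can: 8 × 9.8 = 78.4 N down at 2.6 m → arm 3.3 m, τ = 78.4 × 3.3 = 258.7 N·m counterclockwise.
Sandbag: 30 × 9.8 = 294 N down at 5 m → arm 0.9 m, τ = 294 × 0.9 = 264.6 N·m counterclockwise.
Net moment of the loads = 1275 N·m counterclockwise.
The upward force F acts at a point 3.6 m from the left end, arm 2.3 m, giving F × 2.3 clockwise.
Στ = 0 ⇒ F × 2.3 = 1275 ⇒ F = 1275 / 2.3 = 554 N.

F ≈ 554 N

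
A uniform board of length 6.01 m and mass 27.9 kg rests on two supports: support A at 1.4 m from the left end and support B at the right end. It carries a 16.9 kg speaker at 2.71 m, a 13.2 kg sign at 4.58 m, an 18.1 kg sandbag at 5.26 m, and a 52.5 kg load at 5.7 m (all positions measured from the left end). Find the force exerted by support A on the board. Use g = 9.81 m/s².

R_A ≈ 401 N

About support B:
Beam weight: 27.9 × 9.81 = 273.7 N down at 3.005 m → arm 3.005 m, τ = 273.7 × 3.005 = 822.5 N·m counterclockwise.
Speaker: 16.9 × 9.81 = 165.8 N down at 2.71 m → arm 3.3 m, τ = 165.8 × 3.3 = 547.1 N·m counterclockwise.
Sign: 13.2 × 9.81 = 129.5 N down at 4.58 m → arm 1.43 m, τ = 129.5 × 1.43 = 185.2 N·m counterclockwise.
Sandbag: 18.1 × 9.81 = 177.6 N down at 5.26 m → arm 0.75 m, τ = 177.6 × 0.75 = 133.2 N·m counterclockwise.
Load: 52.5 × 9.81 = 515 N down at 5.7 m → arm 0.31 m, τ = 515 × 0.31 = 159.7 N·m counterclockwise.
Net load moment about support B = 1848 N·m counterclockwise.
Reaction R at support A is upward at 1.4 m, arm 4.61 m → moment R × 4.61 clockwise.
Balancing moments: R × 4.61 = 1848, giving R = 401 N.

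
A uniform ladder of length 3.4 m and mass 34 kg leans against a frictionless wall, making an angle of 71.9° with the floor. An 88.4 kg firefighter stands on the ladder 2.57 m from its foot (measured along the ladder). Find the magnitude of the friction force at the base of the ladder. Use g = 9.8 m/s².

f ≈ 268 N

Take moments about the foot of the ladder.
Ladder weight 34×9.8 = 333.2 N acts at 1.7 m along the ladder; its horizontal arm is 1.7·cos71.9° = 0.5281 m → τ = 176 N·m clockwise.
Firefighter: 88.4×9.8 = 866.3 N at 2.57 m → arm 0.7984 m → τ = 691.7 N·m clockwise.
Wall normal N acts horizontally at the top; its moment arm is the height L sinθ = 3.4·sin71.9° = 3.232 m, counterclockwise.
Balancing moments: N × 3.232 = 867.7, giving N = 268 N.
ΣFx = 0: friction at the foot balances the wall's push, so f = N_wall = 268 N.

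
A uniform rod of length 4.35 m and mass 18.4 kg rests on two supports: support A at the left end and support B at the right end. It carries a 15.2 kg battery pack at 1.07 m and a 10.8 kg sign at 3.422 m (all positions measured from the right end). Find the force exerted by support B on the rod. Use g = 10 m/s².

Take moments about support A.
Beam weight: 18.4 × 10 = 184 N down at 2.175 m → arm 2.175 m, τ = 184 × 2.175 = 400.2 N·m clockwise.
Battery pack: 15.2 × 10 = 152 N down at 1.07 m → arm 3.28 m, τ = 152 × 3.28 = 498.6 N·m clockwise.
Sign: 10.8 × 10 = 108 N down at 3.422 m → arm 0.928 m, τ = 108 × 0.928 = 100.2 N·m clockwise.
Net load moment about support A = 999 N·m clockwise.
Reaction R at support B is upward at 0 m, arm 4.35 m → moment R × 4.35 counterclockwise.
Στ = 0 ⇒ R × 4.35 = 999 ⇒ R = 230 N.

R_B ≈ 230 N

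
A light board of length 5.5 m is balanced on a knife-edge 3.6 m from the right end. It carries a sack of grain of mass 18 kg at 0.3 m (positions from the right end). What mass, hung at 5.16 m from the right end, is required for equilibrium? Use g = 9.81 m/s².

Choose the knife-edge (at 3.6 m from the right end) as the axis so the support reaction has zero arm there.
Sack of grain: 18 × 9.81 = 176.6 N down at 0.3 m → arm 3.3 m, τ = 176.6 × 3.3 = 582.8 N·m clockwise.
Net moment of known loads = 582.8 N·m clockwise.
An unknown mass m at 5.16 m has arm 1.56 m; its moment is m·g·1.56 counterclockwise.
Setting net torque to zero: m × 9.81 × 1.56 = 582.8 → m = 582.8 / (9.81 × 1.56) = 38.1 kg.

m ≈ 38.1 kg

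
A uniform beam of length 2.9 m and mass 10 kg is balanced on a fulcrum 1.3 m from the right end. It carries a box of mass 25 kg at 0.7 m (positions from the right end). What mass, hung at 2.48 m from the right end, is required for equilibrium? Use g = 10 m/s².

Take moments about the fulcrum (at 1.3 m from the right end).
Beam weight: 10 × 10 = 100 N down at 1.45 m → arm 0.15 m, τ = 100 × 0.15 = 15 N·m counterclockwise.
Box: 25 × 10 = 250 N down at 0.7 m → arm 0.6 m, τ = 250 × 0.6 = 150 N·m clockwise.
Net moment of known loads = 135 N·m clockwise.
An unknown mass m at 2.48 m has arm 1.18 m; its moment is m·g·1.18 counterclockwise.
Setting net torque to zero: m × 10 × 1.18 = 135 → m = 135 / (10 × 1.18) = 11.4 kg.

m ≈ 11.4 kg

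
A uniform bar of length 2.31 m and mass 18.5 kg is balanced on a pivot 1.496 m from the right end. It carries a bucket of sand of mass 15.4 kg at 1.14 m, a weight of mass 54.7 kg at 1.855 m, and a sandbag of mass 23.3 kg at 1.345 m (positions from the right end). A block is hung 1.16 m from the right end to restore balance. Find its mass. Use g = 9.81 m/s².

About the pivot (at 1.496 m from the right end):
Beam weight: 18.5 × 9.81 = 181.5 N down at 1.155 m → arm 0.341 m, τ = 181.5 × 0.341 = 61.89 N·m clockwise.
Bucket of sand: 15.4 × 9.81 = 151.1 N down at 1.14 m → arm 0.356 m, τ = 151.1 × 0.356 = 53.79 N·m clockwise.
Weight: 54.7 × 9.81 = 536.6 N down at 1.855 m → arm 0.359 m, τ = 536.6 × 0.359 = 192.6 N·m counterclockwise.
Sandbag: 23.3 × 9.81 = 228.6 N down at 1.345 m → arm 0.151 m, τ = 228.6 × 0.151 = 34.52 N·m clockwise.
Net moment of known loads = 42.4 N·m counterclockwise.
An unknown mass m at 1.16 m has arm 0.336 m; its moment is m·g·0.336 clockwise.
Setting net torque to zero: m × 9.81 × 0.336 = 42.4 → m = 42.4 / (9.81 × 0.336) = 12.9 kg.

m ≈ 12.9 kg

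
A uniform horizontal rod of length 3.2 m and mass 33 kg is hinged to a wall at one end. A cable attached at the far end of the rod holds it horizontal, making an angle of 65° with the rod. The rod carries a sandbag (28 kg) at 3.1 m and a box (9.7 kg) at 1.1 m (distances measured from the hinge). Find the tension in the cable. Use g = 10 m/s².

T ≈ 518 N

Take moments about the hinge.
Beam weight: 33 × 10 = 330 N down at 1.6 m → arm 1.6 m, τ = 330 × 1.6 = 528 N·m clockwise.
Sandbag: 28 × 10 = 280 N down at 3.1 m → arm 3.1 m, τ = 280 × 3.1 = 868 N·m clockwise.
Box: 9.7 × 10 = 97 N down at 1.1 m → arm 1.1 m, τ = 97 × 1.1 = 106.7 N·m clockwise.
Total clockwise load moment = 1503 N·m.
The cable tension T acts at 3.2 m; only its component perpendicular to the rod, T sinθ, produces torque. sin 65° = 0.9063.
Στ = 0 ⇒ T × 3.2 × 0.9063 = 1503 ⇒ T = 1503 / 2.9 = 518 N.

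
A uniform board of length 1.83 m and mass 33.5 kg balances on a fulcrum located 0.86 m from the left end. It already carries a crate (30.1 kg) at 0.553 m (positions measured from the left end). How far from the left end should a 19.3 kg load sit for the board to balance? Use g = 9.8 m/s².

About the fulcrum (at 0.86 m from the left end):
Beam weight: 33.5 × 9.8 = 328.3 N down at 0.915 m → arm 0.055 m, τ = 328.3 × 0.055 = 18.06 N·m clockwise.
Crate: 30.1 × 9.8 = 295 N down at 0.553 m → arm 0.307 m, τ = 295 × 0.307 = 90.56 N·m counterclockwise.
Net moment of existing loads = 72.5 N·m counterclockwise.
The load weighs 19.3 × 9.8 = 189.1 N and must supply an equal clockwise moment, so its lever arm about the fulcrum is 72.5 / 189.1 = 0.383 m.
That puts it at 0.86 + 0.383 = 1.24 m from the left end.

x ≈ 1.24 m from the left end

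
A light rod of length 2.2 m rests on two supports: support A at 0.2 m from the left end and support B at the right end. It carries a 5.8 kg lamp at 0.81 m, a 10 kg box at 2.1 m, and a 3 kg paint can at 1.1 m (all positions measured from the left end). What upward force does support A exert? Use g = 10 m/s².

R_A ≈ 61.8 N

About support B:
Lamp: 5.8 × 10 = 58 N down at 0.81 m → arm 1.39 m, τ = 58 × 1.39 = 80.62 N·m counterclockwise.
Box: 10 × 10 = 100 N down at 2.1 m → arm 0.1 m, τ = 100 × 0.1 = 10 N·m counterclockwise.
Paint can: 3 × 10 = 30 N down at 1.1 m → arm 1.1 m, τ = 30 × 1.1 = 33 N·m counterclockwise.
Net load moment about support B = 123.6 N·m counterclockwise.
Reaction R at support A is upward at 0.2 m, arm 2 m → moment R × 2 clockwise.
For rotational equilibrium, R × 2 = 123.6, so R = 61.8 N.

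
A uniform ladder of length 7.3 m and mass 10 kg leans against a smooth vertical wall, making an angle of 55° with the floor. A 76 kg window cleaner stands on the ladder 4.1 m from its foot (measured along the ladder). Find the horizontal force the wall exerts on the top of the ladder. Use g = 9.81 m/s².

N_wall ≈ 328 N

Choose the foot of the ladder as the axis so the floor normal and friction both act there and drop out.
Ladder weight 10×9.81 = 98.1 N acts at 3.65 m along the ladder; its horizontal arm is 3.65·cos55° = 2.094 m → τ = 205.4 N·m clockwise.
Window cleaner: 76×9.81 = 745.6 N at 4.1 m → arm 2.352 m → τ = 1754 N·m clockwise.
Wall normal N acts horizontally at the top; its moment arm is the height L sinθ = 7.3·sin55° = 5.98 m, counterclockwise.
For rotational equilibrium, N × 5.98 = 1959, so N = 328 N.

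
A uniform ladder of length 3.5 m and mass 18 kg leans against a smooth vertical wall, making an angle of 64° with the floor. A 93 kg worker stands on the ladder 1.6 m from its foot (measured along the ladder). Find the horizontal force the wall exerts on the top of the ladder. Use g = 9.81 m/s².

About the foot of the ladder:
Ladder weight 18×9.81 = 176.6 N acts at 1.75 m along the ladder; its horizontal arm is 1.75·cos64° = 0.7671 m → τ = 135.5 N·m clockwise.
Worker: 93×9.81 = 912.3 N at 1.6 m → arm 0.7014 m → τ = 639.9 N·m clockwise.
Wall normal N acts horizontally at the top; its moment arm is the height L sinθ = 3.5·sin64° = 3.146 m, counterclockwise.
For rotational equilibrium, N × 3.146 = 775.4, so N = 246 N.

N_wall ≈ 246 N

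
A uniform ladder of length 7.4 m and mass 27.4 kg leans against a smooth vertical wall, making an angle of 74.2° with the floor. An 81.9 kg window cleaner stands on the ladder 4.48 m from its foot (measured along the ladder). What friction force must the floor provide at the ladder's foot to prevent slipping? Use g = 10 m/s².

f ≈ 179 N

Take moments about the foot of the ladder.
Ladder weight 27.4×10 = 274 N acts at 3.7 m along the ladder; its horizontal arm is 3.7·cos74.2° = 1.007 m → τ = 275.9 N·m clockwise.
Window cleaner: 81.9×10 = 819 N at 4.48 m → arm 1.22 m → τ = 999.2 N·m clockwise.
Wall normal N acts horizontally at the top; its moment arm is the height L sinθ = 7.4·sin74.2° = 7.12 m, counterclockwise.
Balancing moments: N × 7.12 = 1275, giving N = 179 N.
ΣFx = 0: friction at the foot balances the wall's push, so f = N_wall = 179 N.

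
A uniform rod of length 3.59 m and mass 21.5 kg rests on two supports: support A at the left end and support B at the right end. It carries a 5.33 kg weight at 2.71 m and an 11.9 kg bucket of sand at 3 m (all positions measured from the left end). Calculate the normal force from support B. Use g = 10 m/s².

R_B ≈ 247 N

Taking torques about support A:
Beam weight: 21.5 × 10 = 215 N down at 1.795 m → arm 1.795 m, τ = 215 × 1.795 = 385.9 N·m clockwise.
Weight: 5.33 × 10 = 53.3 N down at 2.71 m → arm 2.71 m, τ = 53.3 × 2.71 = 144.4 N·m clockwise.
Bucket of sand: 11.9 × 10 = 119 N down at 3 m → arm 3 m, τ = 119 × 3 = 357 N·m clockwise.
Net load moment about support A = 887.3 N·m clockwise.
Reaction R at support B is upward at 3.59 m, arm 3.59 m → moment R × 3.59 counterclockwise.
Balancing moments: R × 3.59 = 887.3, giving R = 247 N.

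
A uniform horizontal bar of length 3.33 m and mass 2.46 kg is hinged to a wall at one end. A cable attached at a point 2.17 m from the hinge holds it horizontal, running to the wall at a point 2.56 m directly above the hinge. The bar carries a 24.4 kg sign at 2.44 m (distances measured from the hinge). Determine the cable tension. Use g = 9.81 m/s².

Choose the hinge as the axis so the unknown hinge reaction has zero arm there.
Beam weight: 2.46 × 9.81 = 24.13 N down at 1.665 m → arm 1.665 m, τ = 24.13 × 1.665 = 40.18 N·m clockwise.
Sign: 24.4 × 9.81 = 239.4 N down at 2.44 m → arm 2.44 m, τ = 239.4 × 2.44 = 584.1 N·m clockwise.
Total clockwise load moment = 624.3 N·m.
The cable tension T acts at 2.17 m; only its component perpendicular to the bar, T sinθ, produces torque. sinθ = h/√(h²+d²) = 2.56/√(2.56²+2.17²) = 0.7628.
For rotational equilibrium, T × 2.17 × 0.7628 = 624.3, so T = 624.3 / 1.655 = 377 N.

T ≈ 377 N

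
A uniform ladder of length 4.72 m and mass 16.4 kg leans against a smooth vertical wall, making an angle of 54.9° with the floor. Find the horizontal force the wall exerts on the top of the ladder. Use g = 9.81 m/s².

About the foot of the ladder:
Ladder weight 16.4×9.81 = 160.9 N acts at 2.36 m along the ladder; its horizontal arm is 2.36·cos54.9° = 1.357 m → τ = 218.3 N·m clockwise.
Wall normal N acts horizontally at the top; its moment arm is the height L sinθ = 4.72·sin54.9° = 3.862 m, counterclockwise.
Στ = 0 ⇒ N × 3.862 = 218.3 ⇒ N = 56.5 N.

N_wall ≈ 56.5 N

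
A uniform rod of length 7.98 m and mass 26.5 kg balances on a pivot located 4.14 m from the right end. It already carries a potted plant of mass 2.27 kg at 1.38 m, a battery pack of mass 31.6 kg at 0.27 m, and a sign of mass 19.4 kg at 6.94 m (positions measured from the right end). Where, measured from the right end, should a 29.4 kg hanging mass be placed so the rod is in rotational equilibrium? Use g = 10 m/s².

Sum moments about the pivot (at 4.14 m from the right end) (the support reaction has zero arm there).
Beam weight: 26.5 × 10 = 265 N down at 3.99 m → arm 0.15 m, τ = 265 × 0.15 = 39.75 N·m clockwise.
Potted plant: 2.27 × 10 = 22.7 N down at 1.38 m → arm 2.76 m, τ = 22.7 × 2.76 = 62.65 N·m clockwise.
Battery pack: 31.6 × 10 = 316 N down at 0.27 m → arm 3.87 m, τ = 316 × 3.87 = 1223 N·m clockwise.
Sign: 19.4 × 10 = 194 N down at 6.94 m → arm 2.8 m, τ = 194 × 2.8 = 543.2 N·m counterclockwise.
Net moment of existing loads = 782.2 N·m clockwise.
The hanging mass weighs 29.4 × 10 = 294 N and must supply an equal counterclockwise moment, so its lever arm about the pivot is 782.2 / 294 = 2.66 m.
That puts it at 4.14 + 2.66 = 6.8 m from the right end.

x ≈ 6.8 m from the right end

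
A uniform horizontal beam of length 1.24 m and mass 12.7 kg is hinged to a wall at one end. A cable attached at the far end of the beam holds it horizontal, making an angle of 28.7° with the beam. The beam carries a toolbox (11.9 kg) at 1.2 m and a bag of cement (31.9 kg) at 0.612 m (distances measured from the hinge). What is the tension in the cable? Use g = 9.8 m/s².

T ≈ 686 N

Take moments about the hinge.
Beam weight: 12.7 × 9.8 = 124.5 N down at 0.62 m → arm 0.62 m, τ = 124.5 × 0.62 = 77.19 N·m clockwise.
Toolbox: 11.9 × 9.8 = 116.6 N down at 1.2 m → arm 1.2 m, τ = 116.6 × 1.2 = 139.9 N·m clockwise.
Bag of cement: 31.9 × 9.8 = 312.6 N down at 0.612 m → arm 0.612 m, τ = 312.6 × 0.612 = 191.3 N·m clockwise.
Total clockwise load moment = 408.4 N·m.
The cable tension T acts at 1.24 m; only its component perpendicular to the beam, T sinθ, produces torque. sin 28.7° = 0.4802.
For rotational equilibrium, T × 1.24 × 0.4802 = 408.4, so T = 408.4 / 0.5954 = 686 N.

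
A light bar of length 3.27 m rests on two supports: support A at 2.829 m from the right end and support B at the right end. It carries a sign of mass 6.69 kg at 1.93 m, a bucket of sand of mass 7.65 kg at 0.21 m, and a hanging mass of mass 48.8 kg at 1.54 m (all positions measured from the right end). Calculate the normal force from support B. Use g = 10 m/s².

R_B ≈ 314 N

Choose support A as the axis so its reaction then has zero moment arm.
Sign: 6.69 × 10 = 66.9 N down at 1.93 m → arm 0.899 m, τ = 66.9 × 0.899 = 60.14 N·m clockwise.
Bucket of sand: 7.65 × 10 = 76.5 N down at 0.21 m → arm 2.619 m, τ = 76.5 × 2.619 = 200.4 N·m clockwise.
Hanging mass: 48.8 × 10 = 488 N down at 1.54 m → arm 1.289 m, τ = 488 × 1.289 = 629 N·m clockwise.
Net load moment about support A = 889.5 N·m clockwise.
Reaction R at support B is upward at 0 m, arm 2.829 m → moment R × 2.829 counterclockwise.
Στ = 0 ⇒ R × 2.829 = 889.5 ⇒ R = 314 N.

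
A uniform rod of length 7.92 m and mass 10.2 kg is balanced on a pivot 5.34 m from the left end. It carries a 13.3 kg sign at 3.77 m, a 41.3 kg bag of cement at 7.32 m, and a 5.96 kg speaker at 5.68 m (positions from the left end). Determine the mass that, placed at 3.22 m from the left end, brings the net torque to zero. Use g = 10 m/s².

Sum moments about the pivot (at 5.34 m from the left end) (the support reaction has zero arm there).
Beam weight: 10.2 × 10 = 102 N down at 3.96 m → arm 1.38 m, τ = 102 × 1.38 = 140.8 N·m counterclockwise.
Sign: 13.3 × 10 = 133 N down at 3.77 m → arm 1.57 m, τ = 133 × 1.57 = 208.8 N·m counterclockwise.
Bag of cement: 41.3 × 10 = 413 N down at 7.32 m → arm 1.98 m, τ = 413 × 1.98 = 817.7 N·m clockwise.
Speaker: 5.96 × 10 = 59.6 N down at 5.68 m → arm 0.34 m, τ = 59.6 × 0.34 = 20.26 N·m clockwise.
Net moment of known loads = 488.4 N·m clockwise.
An unknown mass m at 3.22 m has arm 2.12 m; its moment is m·g·2.12 counterclockwise.
Balancing moments: m × 10 × 2.12 = 488.4, giving m = 488.4 / (10 × 2.12) = 23 kg.

m ≈ 23 kg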